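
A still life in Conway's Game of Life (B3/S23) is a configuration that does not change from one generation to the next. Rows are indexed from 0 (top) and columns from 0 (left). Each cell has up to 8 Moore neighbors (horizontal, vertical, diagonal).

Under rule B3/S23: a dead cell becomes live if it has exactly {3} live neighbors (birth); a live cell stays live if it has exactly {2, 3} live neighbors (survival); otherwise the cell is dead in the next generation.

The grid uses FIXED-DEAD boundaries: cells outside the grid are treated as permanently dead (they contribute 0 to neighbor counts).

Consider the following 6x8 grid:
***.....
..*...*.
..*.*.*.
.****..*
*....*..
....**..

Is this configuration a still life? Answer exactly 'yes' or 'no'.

Compute generation 1 and compare to generation 0 (given above):
Generation 1:
.**.....
..*..*..
....*.**
.**.*.*.
.**..**.
....**..
Cell (0,0) differs: gen0=1 vs gen1=0 -> NOT a still life.

Answer: no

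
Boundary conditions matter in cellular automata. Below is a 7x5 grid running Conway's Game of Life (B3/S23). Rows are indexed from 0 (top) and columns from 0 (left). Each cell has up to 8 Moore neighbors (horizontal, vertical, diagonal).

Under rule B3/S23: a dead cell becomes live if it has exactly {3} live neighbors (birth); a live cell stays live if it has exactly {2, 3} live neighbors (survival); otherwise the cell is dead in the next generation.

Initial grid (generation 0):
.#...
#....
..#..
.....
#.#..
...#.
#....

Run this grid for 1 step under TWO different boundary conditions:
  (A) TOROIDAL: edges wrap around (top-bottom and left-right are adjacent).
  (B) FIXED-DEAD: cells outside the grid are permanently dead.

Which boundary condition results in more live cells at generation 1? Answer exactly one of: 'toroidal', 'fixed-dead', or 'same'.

Answer: toroidal

Derivation:
Under TOROIDAL boundary, generation 1:
##...
.#...
.....
.#...
.....
.#..#
.....
Population = 6

Under FIXED-DEAD boundary, generation 1:
.....
.#...
.....
.#...
.....
.#...
.....
Population = 3

Comparison: toroidal=6, fixed-dead=3 -> toroidal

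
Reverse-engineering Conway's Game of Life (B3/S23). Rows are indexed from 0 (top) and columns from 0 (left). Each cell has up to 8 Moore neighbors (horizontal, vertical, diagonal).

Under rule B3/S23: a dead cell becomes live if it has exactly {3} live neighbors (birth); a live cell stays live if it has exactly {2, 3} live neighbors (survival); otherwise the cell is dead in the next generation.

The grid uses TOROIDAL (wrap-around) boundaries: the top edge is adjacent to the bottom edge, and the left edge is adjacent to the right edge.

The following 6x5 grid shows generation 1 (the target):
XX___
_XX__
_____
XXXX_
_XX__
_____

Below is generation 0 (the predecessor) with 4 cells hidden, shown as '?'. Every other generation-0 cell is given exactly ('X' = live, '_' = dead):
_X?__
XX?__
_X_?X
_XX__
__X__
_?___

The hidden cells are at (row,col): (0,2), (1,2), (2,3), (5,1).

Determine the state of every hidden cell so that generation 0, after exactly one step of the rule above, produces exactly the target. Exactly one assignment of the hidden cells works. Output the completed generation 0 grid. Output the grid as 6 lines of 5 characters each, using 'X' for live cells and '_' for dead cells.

Answer: _X___
XX___
_X__X
_XX__
__X__
_____

Derivation:
Hidden generation-0 cells (in order): (0,2), (1,2), (2,3), (5,1).
A hidden cell only influences target cells in its own 3x3 neighborhood. Try each of the 2^4 = 16 assignments, step the completed generation 0 forward once under B3/S23, and compare with the target:
  (0,2)=_ (1,2)=_ (2,3)=_ (5,1)=_ -> step reproduces the target at every cell -> ACCEPT
  (0,2)=_ (1,2)=_ (2,3)=_ (5,1)=X -> step gives (0,0)='_' but target has 'X' -> reject
  (0,2)=_ (1,2)=_ (2,3)=X (5,1)=_ -> step gives (1,2)='_' but target has 'X' -> reject
  (0,2)=_ (1,2)=_ (2,3)=X (5,1)=X -> step gives (0,0)='_' but target has 'X' -> reject
  (0,2)=_ (1,2)=X (2,3)=_ (5,1)=_ -> step gives (0,2)='X' but target has '_' -> reject
  (0,2)=_ (1,2)=X (2,3)=_ (5,1)=X -> step gives (0,0)='_' but target has 'X' -> reject
  (0,2)=_ (1,2)=X (2,3)=X (5,1)=_ -> step gives (0,2)='X' but target has '_' -> reject
  (0,2)=_ (1,2)=X (2,3)=X (5,1)=X -> step gives (0,0)='_' but target has 'X' -> reject
  (0,2)=X (1,2)=_ (2,3)=_ (5,1)=_ -> step gives (0,2)='X' but target has '_' -> reject
  (0,2)=X (1,2)=_ (2,3)=_ (5,1)=X -> step gives (0,0)='_' but target has 'X' -> reject
  (0,2)=X (1,2)=_ (2,3)=X (5,1)=_ -> step gives (0,2)='X' but target has '_' -> reject
  (0,2)=X (1,2)=_ (2,3)=X (5,1)=X -> step gives (0,0)='_' but target has 'X' -> reject
  (0,2)=X (1,2)=X (2,3)=_ (5,1)=_ -> step gives (0,1)='_' but target has 'X' -> reject
  (0,2)=X (1,2)=X (2,3)=_ (5,1)=X -> step gives (0,0)='_' but target has 'X' -> reject
  (0,2)=X (1,2)=X (2,3)=X (5,1)=_ -> step gives (0,1)='_' but target has 'X' -> reject
  (0,2)=X (1,2)=X (2,3)=X (5,1)=X -> step gives (0,0)='_' but target has 'X' -> reject
Unique solution: (0,2)=dead, (1,2)=dead, (2,3)=dead, (5,1)=dead.
Check: live-neighbor counts of every cell in the completed generation 0:
32201
43312
54421
33331
13220
12210
Applying B3/S23 to generation 0 with these counts gives:
XX___
_XX__
_____
XXXX_
_XX__
_____
which matches the target exactly.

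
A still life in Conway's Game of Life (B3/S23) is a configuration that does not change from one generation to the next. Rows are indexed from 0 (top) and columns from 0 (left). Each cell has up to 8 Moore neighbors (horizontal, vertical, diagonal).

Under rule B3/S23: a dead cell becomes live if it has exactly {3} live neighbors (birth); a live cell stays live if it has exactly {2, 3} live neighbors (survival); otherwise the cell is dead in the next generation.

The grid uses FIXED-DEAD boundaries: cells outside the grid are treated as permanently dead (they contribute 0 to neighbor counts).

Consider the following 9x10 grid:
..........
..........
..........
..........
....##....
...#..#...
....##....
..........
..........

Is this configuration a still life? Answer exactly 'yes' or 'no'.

Compute generation 1 and compare to generation 0 (given above):
Generation 1:
..........
..........
..........
..........
....##....
...#..#...
....##....
..........
..........
The grids are IDENTICAL -> still life.

Answer: yes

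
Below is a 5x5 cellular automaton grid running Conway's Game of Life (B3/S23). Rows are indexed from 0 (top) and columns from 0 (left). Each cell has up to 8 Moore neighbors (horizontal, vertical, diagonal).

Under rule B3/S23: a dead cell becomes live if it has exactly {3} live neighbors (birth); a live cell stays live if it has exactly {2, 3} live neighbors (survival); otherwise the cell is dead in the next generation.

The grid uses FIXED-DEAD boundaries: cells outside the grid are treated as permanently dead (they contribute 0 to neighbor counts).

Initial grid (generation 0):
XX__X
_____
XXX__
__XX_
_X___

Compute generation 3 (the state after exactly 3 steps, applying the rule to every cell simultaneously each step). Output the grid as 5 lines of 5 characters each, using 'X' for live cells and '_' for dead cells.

Simulating step by step:
Generation 0 (given above): 9 live cells
Generation 1: 7 live cells
_____
__X__
_XXX_
X__X_
__X__
Generation 2: 6 live cells
_____
_XXX_
_X_X_
___X_
_____
Generation 3: 7 live cells
(generation 3 grid is the final answer)

Answer: __X__
_X_X_
_X_XX
__X__
_____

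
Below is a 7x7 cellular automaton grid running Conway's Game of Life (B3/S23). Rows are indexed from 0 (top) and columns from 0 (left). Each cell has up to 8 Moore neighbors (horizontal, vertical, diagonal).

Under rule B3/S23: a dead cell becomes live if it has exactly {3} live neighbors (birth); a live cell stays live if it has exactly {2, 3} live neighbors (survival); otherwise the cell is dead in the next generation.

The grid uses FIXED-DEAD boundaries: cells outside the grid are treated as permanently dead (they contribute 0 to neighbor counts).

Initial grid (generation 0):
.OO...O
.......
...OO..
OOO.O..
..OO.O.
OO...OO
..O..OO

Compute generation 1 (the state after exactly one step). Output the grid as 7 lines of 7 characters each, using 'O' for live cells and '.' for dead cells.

Answer: .......
..OO...
.OOOO..
.O...O.
...O.OO
.O.O...
.O...OO

Derivation:
Simulating step by step:
Generation 0 (given above): 19 live cells
Generation 1: 16 live cells
(generation 1 grid is the final answer)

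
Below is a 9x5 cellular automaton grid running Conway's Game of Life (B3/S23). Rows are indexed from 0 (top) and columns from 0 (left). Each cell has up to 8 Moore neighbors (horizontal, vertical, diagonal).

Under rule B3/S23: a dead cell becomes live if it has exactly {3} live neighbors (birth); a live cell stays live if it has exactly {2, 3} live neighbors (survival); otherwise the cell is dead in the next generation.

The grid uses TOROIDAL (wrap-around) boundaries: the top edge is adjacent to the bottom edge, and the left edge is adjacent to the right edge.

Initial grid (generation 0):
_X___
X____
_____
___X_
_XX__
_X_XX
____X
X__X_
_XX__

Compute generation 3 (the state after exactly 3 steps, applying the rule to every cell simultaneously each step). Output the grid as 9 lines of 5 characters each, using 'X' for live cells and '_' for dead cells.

Answer: _X___
_X___
XX___
XX___
_X_XX
__XXX
X__XX
_____
_____

Derivation:
Simulating step by step:
Generation 0 (given above): 13 live cells
Generation 1: 19 live cells
XXX__
_____
_____
__X__
XX__X
_X_XX
__X__
XXXXX
XXX__
Generation 2: 11 live cells
X_X__
_X___
_____
XX___
_X__X
_X_XX
_____
____X
_____
Generation 3: 15 live cells
(generation 3 grid is the final answer)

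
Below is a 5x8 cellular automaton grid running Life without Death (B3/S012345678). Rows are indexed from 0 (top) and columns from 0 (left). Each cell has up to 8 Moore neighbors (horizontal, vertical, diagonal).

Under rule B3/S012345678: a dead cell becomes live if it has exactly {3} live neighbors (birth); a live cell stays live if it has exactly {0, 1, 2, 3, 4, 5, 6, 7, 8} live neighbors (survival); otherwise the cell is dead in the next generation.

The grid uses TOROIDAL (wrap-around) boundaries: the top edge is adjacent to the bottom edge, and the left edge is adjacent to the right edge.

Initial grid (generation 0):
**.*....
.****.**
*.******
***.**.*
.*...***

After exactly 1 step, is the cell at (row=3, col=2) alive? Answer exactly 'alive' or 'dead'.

Answer: alive

Derivation:
Simulating step by step:
Generation 0 (given above): 26 live cells
Generation 1: 27 live cells
**.*....
.****.**
*.******
***.**.*
.*.*.***

Cell (3,2) at generation 1: 1 -> alive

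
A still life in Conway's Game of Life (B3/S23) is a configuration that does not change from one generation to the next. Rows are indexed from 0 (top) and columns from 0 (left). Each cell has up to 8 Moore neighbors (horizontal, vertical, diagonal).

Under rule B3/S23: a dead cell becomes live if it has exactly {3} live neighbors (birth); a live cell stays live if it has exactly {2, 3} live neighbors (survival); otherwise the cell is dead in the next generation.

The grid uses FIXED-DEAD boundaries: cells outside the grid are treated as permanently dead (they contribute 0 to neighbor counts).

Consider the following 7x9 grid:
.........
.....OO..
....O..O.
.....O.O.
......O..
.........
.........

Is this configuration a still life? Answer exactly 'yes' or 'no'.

Answer: yes

Derivation:
Compute generation 1 and compare to generation 0 (given above):
Generation 1:
.........
.....OO..
....O..O.
.....O.O.
......O..
.........
.........
The grids are IDENTICAL -> still life.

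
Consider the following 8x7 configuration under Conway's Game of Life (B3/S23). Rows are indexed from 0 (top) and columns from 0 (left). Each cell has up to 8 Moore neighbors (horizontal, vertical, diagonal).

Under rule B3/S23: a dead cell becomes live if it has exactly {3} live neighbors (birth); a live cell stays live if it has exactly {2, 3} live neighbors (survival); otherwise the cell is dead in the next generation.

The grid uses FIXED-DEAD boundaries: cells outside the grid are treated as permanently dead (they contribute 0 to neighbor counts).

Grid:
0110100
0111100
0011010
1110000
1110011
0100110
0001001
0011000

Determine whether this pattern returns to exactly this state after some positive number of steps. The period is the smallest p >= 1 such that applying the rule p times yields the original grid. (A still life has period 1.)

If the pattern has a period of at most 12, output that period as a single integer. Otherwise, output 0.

Answer: 0

Derivation:
Simulating and comparing each generation to the original:
Gen 0 (original, given above): 25 live cells
Gen 1: 20 live cells, differs from original
Gen 2: 13 live cells, differs from original
Gen 3: 15 live cells, differs from original
Gen 4: 10 live cells, differs from original
Gen 5: 10 live cells, differs from original
Gen 6: 8 live cells, differs from original
Gen 7: 5 live cells, differs from original
Gen 8: 3 live cells, differs from original
Gen 9: 3 live cells, differs from original
Gen 10: 3 live cells, differs from original
Gen 11: 3 live cells, differs from original
Gen 12: 3 live cells, differs from original
No period found within 12 steps.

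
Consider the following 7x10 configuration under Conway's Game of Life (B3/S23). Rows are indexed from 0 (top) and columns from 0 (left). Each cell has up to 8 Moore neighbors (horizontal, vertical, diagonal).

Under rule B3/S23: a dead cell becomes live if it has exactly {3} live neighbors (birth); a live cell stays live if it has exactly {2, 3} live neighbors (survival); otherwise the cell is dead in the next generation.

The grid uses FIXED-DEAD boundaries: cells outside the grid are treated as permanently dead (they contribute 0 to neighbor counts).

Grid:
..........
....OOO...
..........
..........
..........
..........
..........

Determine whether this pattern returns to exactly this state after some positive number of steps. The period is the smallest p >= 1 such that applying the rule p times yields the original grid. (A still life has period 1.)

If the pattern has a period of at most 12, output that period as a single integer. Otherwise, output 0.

Answer: 2

Derivation:
Simulating and comparing each generation to the original:
Gen 0 (original, given above): 3 live cells
Gen 1: 3 live cells, differs from original
Gen 2: 3 live cells, MATCHES original -> period = 2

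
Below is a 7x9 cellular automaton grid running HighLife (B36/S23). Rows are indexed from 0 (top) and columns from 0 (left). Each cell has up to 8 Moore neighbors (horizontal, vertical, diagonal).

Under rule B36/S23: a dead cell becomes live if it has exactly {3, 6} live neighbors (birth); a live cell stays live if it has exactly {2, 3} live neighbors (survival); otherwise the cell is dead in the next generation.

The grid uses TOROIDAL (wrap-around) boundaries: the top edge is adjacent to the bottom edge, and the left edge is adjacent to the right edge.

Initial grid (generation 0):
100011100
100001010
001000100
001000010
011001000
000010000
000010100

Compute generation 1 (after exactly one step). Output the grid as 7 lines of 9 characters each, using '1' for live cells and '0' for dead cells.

Simulating step by step:
Generation 0 (given above): 17 live cells
Generation 1: 23 live cells
(generation 1 grid is the final answer)

Answer: 000010011
010010011
010000111
001100100
011100000
000110000
000111100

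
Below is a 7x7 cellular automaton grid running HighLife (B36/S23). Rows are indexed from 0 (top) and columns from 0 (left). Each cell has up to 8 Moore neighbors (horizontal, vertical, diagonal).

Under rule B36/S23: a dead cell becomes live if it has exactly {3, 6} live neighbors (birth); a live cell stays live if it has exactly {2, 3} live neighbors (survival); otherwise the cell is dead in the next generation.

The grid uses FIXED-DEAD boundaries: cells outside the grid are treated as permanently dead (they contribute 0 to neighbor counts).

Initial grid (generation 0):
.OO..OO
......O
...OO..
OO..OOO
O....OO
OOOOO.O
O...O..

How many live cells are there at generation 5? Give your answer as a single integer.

Answer: 17

Derivation:
Simulating step by step:
Generation 0 (given above): 23 live cells
Generation 1: 23 live cells
.....OO
..OOO.O
...OO.O
OO.O..O
.O.....
O.OOO.O
O.O.OO.
Generation 2: 22 live cells
...OOOO
..O..OO
.O....O
OO.OOO.
....OO.
O.O.O..
..O.OO.
Generation 3: 20 live cells
...OO.O
..OO...
OO.O..O
OOOO..O
O.O....
.O.....
.O..OO.
Generation 4: 14 live cells
..OOO..
.O...O.
O...O..
...O...
OO.O...
OOO....
.......
Generation 5: 17 live cells
..OOO..
.OO..O.
....O..
OOOOO..
O..O...
O.O....
.O.....
Population at generation 5: 17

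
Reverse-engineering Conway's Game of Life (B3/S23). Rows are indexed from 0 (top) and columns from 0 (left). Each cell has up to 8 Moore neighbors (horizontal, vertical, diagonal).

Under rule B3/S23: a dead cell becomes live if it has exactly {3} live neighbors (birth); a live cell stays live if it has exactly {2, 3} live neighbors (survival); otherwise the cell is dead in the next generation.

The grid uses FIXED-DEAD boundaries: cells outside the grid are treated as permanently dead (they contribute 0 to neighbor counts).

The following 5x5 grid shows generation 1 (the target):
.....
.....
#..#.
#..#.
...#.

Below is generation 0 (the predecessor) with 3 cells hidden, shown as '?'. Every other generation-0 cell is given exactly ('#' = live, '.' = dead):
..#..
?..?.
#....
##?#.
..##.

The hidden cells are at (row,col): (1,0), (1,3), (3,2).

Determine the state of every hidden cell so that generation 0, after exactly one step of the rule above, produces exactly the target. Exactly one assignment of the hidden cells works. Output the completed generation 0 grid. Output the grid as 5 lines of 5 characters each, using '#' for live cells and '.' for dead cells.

Answer: ..#..
...#.
#....
####.
..##.

Derivation:
Hidden generation-0 cells (in order): (1,0), (1,3), (3,2).
A hidden cell only influences target cells in its own 3x3 neighborhood. Try each of the 2^3 = 8 assignments, step the completed generation 0 forward once under B3/S23, and compare with the target:
  (1,0)=. (1,3)=. (3,2)=. -> step gives (2,1)='#' but target has '.' -> reject
  (1,0)=. (1,3)=. (3,2)=# -> step gives (2,2)='#' but target has '.' -> reject
  (1,0)=. (1,3)=# (3,2)=. -> step gives (2,1)='#' but target has '.' -> reject
  (1,0)=. (1,3)=# (3,2)=# -> step reproduces the target at every cell -> ACCEPT
  (1,0)=# (1,3)=. (3,2)=. -> step gives (1,1)='#' but target has '.' -> reject
  (1,0)=# (1,3)=. (3,2)=# -> step gives (1,1)='#' but target has '.' -> reject
  (1,0)=# (1,3)=# (3,2)=. -> step gives (1,1)='#' but target has '.' -> reject
  (1,0)=# (1,3)=# (3,2)=# -> step gives (1,1)='#' but target has '.' -> reject
Unique solution: (1,0)=dead, (1,3)=live, (3,2)=live.
Check: live-neighbor counts of every cell in the completed generation 0:
01121
12211
24432
24432
24432
Applying B3/S23 to generation 0 with these counts gives:
.....
.....
#..#.
#..#.
...#.
which matches the target exactly.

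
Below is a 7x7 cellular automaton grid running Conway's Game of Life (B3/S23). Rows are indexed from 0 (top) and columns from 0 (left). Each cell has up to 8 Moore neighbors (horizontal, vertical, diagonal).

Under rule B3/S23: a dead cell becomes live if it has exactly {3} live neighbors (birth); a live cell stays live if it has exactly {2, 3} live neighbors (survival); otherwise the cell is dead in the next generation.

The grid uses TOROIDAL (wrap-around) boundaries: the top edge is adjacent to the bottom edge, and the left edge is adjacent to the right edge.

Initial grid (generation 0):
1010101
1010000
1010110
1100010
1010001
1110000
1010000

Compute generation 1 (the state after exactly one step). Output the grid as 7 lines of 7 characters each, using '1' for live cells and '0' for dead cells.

Simulating step by step:
Generation 0 (given above): 21 live cells
Generation 1: 19 live cells
(generation 1 grid is the final answer)

Answer: 1010001
1010100
1011110
0011110
0010000
0011000
0010000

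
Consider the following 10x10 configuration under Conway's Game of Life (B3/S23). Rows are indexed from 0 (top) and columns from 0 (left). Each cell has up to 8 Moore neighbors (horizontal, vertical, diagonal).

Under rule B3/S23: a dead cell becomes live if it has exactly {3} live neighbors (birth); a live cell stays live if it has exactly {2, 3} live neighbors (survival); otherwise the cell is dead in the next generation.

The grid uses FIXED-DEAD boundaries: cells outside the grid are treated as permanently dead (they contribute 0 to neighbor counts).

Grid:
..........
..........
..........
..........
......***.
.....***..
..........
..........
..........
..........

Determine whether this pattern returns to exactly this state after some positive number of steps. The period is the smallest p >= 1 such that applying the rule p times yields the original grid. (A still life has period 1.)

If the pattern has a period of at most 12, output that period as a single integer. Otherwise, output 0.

Simulating and comparing each generation to the original:
Gen 0 (original, given above): 6 live cells
Gen 1: 6 live cells, differs from original
Gen 2: 6 live cells, MATCHES original -> period = 2

Answer: 2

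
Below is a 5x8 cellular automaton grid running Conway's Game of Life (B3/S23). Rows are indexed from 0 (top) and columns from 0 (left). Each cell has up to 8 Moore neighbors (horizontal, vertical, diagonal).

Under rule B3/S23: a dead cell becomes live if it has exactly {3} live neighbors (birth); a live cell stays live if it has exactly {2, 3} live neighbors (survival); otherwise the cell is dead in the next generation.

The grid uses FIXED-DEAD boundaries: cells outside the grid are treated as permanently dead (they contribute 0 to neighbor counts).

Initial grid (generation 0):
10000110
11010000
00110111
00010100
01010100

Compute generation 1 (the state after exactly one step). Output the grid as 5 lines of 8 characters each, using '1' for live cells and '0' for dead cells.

Answer: 11000000
11010001
01010110
00010100
00100000

Derivation:
Simulating step by step:
Generation 0 (given above): 16 live cells
Generation 1: 13 live cells
(generation 1 grid is the final answer)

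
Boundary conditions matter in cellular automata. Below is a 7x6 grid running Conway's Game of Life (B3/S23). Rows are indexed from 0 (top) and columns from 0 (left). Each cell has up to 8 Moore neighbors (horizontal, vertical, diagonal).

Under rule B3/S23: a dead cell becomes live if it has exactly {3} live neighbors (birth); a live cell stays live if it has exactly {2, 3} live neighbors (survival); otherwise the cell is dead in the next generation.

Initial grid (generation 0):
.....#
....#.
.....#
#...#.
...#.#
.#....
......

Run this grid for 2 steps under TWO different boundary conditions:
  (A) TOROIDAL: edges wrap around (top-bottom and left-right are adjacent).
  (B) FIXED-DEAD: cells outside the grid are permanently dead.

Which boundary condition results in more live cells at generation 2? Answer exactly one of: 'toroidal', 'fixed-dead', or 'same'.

Under TOROIDAL boundary, generation 2:
......
....##
#..#..
#..#..
#...#.
.....#
......
Population = 9

Under FIXED-DEAD boundary, generation 2:
......
....##
...#..
...#..
....##
......
......
Population = 6

Comparison: toroidal=9, fixed-dead=6 -> toroidal

Answer: toroidal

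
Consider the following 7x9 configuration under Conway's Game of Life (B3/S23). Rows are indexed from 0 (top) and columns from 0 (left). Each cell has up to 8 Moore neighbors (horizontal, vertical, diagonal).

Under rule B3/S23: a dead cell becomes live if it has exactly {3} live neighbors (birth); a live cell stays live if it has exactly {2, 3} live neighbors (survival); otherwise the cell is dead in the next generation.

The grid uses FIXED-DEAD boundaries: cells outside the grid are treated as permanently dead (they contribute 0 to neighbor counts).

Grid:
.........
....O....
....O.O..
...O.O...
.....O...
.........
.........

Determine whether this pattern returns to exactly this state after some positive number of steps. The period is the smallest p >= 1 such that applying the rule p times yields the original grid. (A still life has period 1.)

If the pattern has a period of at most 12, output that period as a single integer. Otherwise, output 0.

Simulating and comparing each generation to the original:
Gen 0 (original, given above): 6 live cells
Gen 1: 6 live cells, differs from original
Gen 2: 6 live cells, MATCHES original -> period = 2

Answer: 2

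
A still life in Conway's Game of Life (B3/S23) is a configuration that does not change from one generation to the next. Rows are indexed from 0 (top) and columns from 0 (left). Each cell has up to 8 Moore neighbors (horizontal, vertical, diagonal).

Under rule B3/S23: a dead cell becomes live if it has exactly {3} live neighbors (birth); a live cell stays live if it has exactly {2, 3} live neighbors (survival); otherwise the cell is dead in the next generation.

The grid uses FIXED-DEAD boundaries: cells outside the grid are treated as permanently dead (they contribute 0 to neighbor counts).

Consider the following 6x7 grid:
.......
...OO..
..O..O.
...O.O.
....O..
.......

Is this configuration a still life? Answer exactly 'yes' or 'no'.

Answer: yes

Derivation:
Compute generation 1 and compare to generation 0 (given above):
Generation 1:
.......
...OO..
..O..O.
...O.O.
....O..
.......
The grids are IDENTICAL -> still life.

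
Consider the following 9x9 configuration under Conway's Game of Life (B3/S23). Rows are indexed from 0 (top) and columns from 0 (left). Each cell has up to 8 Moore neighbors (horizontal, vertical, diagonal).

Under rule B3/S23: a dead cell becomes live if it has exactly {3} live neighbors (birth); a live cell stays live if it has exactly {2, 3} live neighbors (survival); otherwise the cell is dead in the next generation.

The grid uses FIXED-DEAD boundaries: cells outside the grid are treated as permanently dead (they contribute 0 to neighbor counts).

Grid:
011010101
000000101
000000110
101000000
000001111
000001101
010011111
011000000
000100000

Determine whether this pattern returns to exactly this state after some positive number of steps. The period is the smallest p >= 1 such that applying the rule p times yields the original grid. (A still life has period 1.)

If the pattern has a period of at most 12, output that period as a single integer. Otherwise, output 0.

Answer: 0

Derivation:
Simulating and comparing each generation to the original:
Gen 0 (original, given above): 27 live cells
Gen 1: 21 live cells, differs from original
Gen 2: 20 live cells, differs from original
Gen 3: 14 live cells, differs from original
Gen 4: 11 live cells, differs from original
Gen 5: 12 live cells, differs from original
Gen 6: 13 live cells, differs from original
Gen 7: 14 live cells, differs from original
Gen 8: 16 live cells, differs from original
Gen 9: 15 live cells, differs from original
Gen 10: 19 live cells, differs from original
Gen 11: 17 live cells, differs from original
Gen 12: 23 live cells, differs from original
No period found within 12 steps.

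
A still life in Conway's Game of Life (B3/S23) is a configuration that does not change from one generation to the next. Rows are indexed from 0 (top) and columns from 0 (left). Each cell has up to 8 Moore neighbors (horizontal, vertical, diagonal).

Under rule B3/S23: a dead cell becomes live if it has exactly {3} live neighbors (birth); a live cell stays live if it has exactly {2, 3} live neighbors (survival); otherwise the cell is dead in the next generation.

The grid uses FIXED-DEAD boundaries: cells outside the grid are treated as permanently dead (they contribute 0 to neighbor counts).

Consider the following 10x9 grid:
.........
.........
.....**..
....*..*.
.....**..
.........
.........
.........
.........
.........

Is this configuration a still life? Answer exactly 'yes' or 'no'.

Answer: yes

Derivation:
Compute generation 1 and compare to generation 0 (given above):
Generation 1:
.........
.........
.....**..
....*..*.
.....**..
.........
.........
.........
.........
.........
The grids are IDENTICAL -> still life.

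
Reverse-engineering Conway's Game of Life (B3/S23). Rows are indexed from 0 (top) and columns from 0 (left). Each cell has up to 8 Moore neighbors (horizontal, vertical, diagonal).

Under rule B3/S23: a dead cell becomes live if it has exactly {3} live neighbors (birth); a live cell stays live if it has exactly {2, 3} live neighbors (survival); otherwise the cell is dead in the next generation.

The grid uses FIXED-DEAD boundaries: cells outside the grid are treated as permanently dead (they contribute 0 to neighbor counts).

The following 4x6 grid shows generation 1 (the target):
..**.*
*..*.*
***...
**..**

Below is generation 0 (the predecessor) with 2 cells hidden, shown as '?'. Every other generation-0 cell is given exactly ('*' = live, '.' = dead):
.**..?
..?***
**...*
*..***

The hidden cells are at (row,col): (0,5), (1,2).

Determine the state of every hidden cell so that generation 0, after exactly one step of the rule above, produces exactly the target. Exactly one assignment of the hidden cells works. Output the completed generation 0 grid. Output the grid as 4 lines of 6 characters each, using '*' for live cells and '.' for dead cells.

Answer: .**..*
...***
**...*
*..***

Derivation:
Hidden generation-0 cells (in order): (0,5), (1,2).
A hidden cell only influences target cells in its own 3x3 neighborhood. Try each of the 2^2 = 4 assignments, step the completed generation 0 forward once under B3/S23, and compare with the target:
  (0,5)=. (1,2)=. -> step gives (0,4)='*' but target has '.' -> reject
  (0,5)=. (1,2)=* -> step gives (0,1)='*' but target has '.' -> reject
  (0,5)=* (1,2)=. -> step reproduces the target at every cell -> ACCEPT
  (0,5)=* (1,2)=* -> step gives (0,1)='*' but target has '.' -> reject
Unique solution: (0,5)=live, (1,2)=dead.
Check: live-neighbor counts of every cell in the completed generation 0:
112342
344243
223474
232132
Applying B3/S23 to generation 0 with these counts gives:
..**.*
*..*.*
***...
**..**
which matches the target exactly.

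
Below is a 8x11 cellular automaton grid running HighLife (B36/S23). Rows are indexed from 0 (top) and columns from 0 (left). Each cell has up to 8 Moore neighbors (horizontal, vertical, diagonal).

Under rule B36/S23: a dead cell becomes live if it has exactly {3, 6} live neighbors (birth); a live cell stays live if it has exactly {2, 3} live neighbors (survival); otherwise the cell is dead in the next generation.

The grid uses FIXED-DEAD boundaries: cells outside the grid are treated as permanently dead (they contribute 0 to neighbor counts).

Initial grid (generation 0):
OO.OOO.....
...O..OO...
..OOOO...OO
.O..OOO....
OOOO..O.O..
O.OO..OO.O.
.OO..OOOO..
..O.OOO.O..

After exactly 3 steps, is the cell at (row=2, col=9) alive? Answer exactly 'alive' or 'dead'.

Simulating step by step:
Generation 0 (given above): 41 live cells
Generation 1: 26 live cells
..OOOOO....
.O....O....
..O....O...
O.OO..OO.O.
O.......O..
O...O....O.
.........O.
.OOOO...O..
Generation 2: 31 live cells
..OOOOO....
.O..O.OO...
..OO...OO..
..OO..OO...
O..O...OOO.
........OO.
.OO.O...OO.
..OO.......
Generation 3: 32 live cells
..OOO.OO...
.O.O....O..
.O..OO..O..
.O..O.O.OO.
..OO..O..O.
.OOO......O
.OO.....OO.
.OOO.......

Cell (2,9) at generation 3: 0 -> dead

Answer: dead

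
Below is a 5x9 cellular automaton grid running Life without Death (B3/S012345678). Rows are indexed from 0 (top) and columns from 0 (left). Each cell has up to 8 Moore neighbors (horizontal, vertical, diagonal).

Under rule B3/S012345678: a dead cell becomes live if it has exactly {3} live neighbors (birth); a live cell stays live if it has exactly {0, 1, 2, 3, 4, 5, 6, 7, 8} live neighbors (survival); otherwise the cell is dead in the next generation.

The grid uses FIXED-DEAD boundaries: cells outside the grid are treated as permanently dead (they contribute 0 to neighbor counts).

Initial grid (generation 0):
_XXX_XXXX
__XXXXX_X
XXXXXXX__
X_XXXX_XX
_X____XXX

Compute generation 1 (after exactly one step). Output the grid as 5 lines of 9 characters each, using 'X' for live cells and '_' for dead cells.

Answer: _XXX_XXXX
X_XXXXX_X
XXXXXXX_X
X_XXXX_XX
_XXXXXXXX

Derivation:
Simulating step by step:
Generation 0 (given above): 31 live cells
Generation 1: 37 live cells
(generation 1 grid is the final answer)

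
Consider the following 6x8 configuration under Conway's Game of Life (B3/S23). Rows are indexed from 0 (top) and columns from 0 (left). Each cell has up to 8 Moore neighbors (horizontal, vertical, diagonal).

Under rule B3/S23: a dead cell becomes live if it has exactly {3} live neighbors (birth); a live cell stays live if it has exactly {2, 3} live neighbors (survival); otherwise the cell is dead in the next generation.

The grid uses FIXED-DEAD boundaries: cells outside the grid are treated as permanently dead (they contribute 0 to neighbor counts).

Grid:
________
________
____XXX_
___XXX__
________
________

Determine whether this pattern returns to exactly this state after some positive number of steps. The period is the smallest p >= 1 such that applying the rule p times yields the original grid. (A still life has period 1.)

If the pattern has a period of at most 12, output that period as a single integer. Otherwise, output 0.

Simulating and comparing each generation to the original:
Gen 0 (original, given above): 6 live cells
Gen 1: 6 live cells, differs from original
Gen 2: 6 live cells, MATCHES original -> period = 2

Answer: 2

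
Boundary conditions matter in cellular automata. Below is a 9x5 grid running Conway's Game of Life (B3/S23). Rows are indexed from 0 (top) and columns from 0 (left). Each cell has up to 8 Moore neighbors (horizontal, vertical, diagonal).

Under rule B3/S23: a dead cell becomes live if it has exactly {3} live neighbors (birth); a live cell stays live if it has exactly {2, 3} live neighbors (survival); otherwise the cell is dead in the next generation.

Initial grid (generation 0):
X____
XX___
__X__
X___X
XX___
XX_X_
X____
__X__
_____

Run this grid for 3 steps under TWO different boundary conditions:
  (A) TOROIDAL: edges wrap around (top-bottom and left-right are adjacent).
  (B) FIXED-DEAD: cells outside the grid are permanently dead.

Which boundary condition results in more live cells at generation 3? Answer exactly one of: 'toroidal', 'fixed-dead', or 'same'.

Under TOROIDAL boundary, generation 3:
XX___
_XX_X
_XX__
_X_X_
XX_X_
_X_X_
__X__
_____
_____
Population = 15

Under FIXED-DEAD boundary, generation 3:
_____
XX___
_____
XX___
_X___
_XX__
__X__
_____
_____
Population = 8

Comparison: toroidal=15, fixed-dead=8 -> toroidal

Answer: toroidal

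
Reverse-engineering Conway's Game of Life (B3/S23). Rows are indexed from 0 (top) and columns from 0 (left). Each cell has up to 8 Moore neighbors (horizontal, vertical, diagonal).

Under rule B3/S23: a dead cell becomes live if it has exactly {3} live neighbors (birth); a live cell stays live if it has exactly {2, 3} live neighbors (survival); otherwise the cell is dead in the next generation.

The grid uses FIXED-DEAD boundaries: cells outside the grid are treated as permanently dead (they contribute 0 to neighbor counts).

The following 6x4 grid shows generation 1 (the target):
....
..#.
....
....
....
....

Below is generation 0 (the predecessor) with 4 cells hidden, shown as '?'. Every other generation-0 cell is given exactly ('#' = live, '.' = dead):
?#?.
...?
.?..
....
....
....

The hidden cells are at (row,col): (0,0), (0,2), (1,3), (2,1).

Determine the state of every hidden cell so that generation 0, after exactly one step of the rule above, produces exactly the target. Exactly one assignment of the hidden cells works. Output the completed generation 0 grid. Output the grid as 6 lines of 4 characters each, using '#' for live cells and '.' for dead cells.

Hidden generation-0 cells (in order): (0,0), (0,2), (1,3), (2,1).
A hidden cell only influences target cells in its own 3x3 neighborhood. Try each of the 2^4 = 16 assignments, step the completed generation 0 forward once under B3/S23, and compare with the target:
  (0,0)=. (0,2)=. (1,3)=. (2,1)=. -> step gives (1,2)='.' but target has '#' -> reject
  (0,0)=. (0,2)=. (1,3)=. (2,1)=# -> step gives (1,2)='.' but target has '#' -> reject
  (0,0)=. (0,2)=. (1,3)=# (2,1)=. -> step gives (1,2)='.' but target has '#' -> reject
  (0,0)=. (0,2)=. (1,3)=# (2,1)=# -> step reproduces the target at every cell -> ACCEPT
  (0,0)=. (0,2)=# (1,3)=. (2,1)=. -> step gives (1,2)='.' but target has '#' -> reject
  (0,0)=. (0,2)=# (1,3)=. (2,1)=# -> step gives (1,1)='#' but target has '.' -> reject
  (0,0)=. (0,2)=# (1,3)=# (2,1)=. -> step gives (0,2)='#' but target has '.' -> reject
  (0,0)=. (0,2)=# (1,3)=# (2,1)=# -> step gives (0,2)='#' but target has '.' -> reject
  (0,0)=# (0,2)=. (1,3)=. (2,1)=. -> step gives (1,2)='.' but target has '#' -> reject
  (0,0)=# (0,2)=. (1,3)=. (2,1)=# -> step gives (1,0)='#' but target has '.' -> reject
  (0,0)=# (0,2)=. (1,3)=# (2,1)=. -> step gives (1,2)='.' but target has '#' -> reject
  (0,0)=# (0,2)=. (1,3)=# (2,1)=# -> step gives (1,0)='#' but target has '.' -> reject
  (0,0)=# (0,2)=# (1,3)=. (2,1)=. -> step gives (0,1)='#' but target has '.' -> reject
  (0,0)=# (0,2)=# (1,3)=. (2,1)=# -> step gives (0,1)='#' but target has '.' -> reject
  (0,0)=# (0,2)=# (1,3)=# (2,1)=. -> step gives (0,1)='#' but target has '.' -> reject
  (0,0)=# (0,2)=# (1,3)=# (2,1)=# -> step gives (0,1)='#' but target has '.' -> reject
Unique solution: (0,0)=dead, (0,2)=dead, (1,3)=live, (2,1)=live.
Check: live-neighbor counts of every cell in the completed generation 0:
1021
2230
1021
1110
0000
0000
Applying B3/S23 to generation 0 with these counts gives:
....
..#.
....
....
....
....
which matches the target exactly.

Answer: .#..
...#
.#..
....
....
....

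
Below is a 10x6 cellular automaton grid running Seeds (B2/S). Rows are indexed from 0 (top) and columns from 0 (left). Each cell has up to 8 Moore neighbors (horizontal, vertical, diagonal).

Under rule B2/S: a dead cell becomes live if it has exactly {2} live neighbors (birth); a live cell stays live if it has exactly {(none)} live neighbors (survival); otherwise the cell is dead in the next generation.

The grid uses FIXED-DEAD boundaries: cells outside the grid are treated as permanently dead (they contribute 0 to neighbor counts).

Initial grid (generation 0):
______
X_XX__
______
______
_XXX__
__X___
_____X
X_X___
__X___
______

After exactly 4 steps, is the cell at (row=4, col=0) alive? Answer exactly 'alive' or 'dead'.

Answer: alive

Derivation:
Simulating step by step:
Generation 0 (given above): 11 live cells
Generation 1: 14 live cells
_XXX__
_X____
_XXX__
_X_X__
______
____X_
__XX__
___X__
___X__
______
Generation 2: 11 live cells
X_____
____X_
____X_
X___X_
__XXX_
__X___
______
______
__X_X_
______
Generation 3: 10 live cells
______
___X_X
______
_XX___
_____X
_X__X_
______
___X__
___X__
___X__
Generation 4: 16 live cells
____X_
____X_
_X_XX_
______
X__XX_
_____X
__XXX_
__X_X_
______
__X_X_

Cell (4,0) at generation 4: 1 -> alive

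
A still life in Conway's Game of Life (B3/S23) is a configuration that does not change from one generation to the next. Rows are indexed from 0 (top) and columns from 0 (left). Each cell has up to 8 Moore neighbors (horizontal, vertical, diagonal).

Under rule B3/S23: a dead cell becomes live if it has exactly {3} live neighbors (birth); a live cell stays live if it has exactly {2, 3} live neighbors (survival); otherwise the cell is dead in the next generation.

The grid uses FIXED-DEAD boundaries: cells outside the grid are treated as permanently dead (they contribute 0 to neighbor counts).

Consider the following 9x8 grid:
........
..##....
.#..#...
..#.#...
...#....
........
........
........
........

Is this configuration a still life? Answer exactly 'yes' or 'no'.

Compute generation 1 and compare to generation 0 (given above):
Generation 1:
........
..##....
.#..#...
..#.#...
...#....
........
........
........
........
The grids are IDENTICAL -> still life.

Answer: yes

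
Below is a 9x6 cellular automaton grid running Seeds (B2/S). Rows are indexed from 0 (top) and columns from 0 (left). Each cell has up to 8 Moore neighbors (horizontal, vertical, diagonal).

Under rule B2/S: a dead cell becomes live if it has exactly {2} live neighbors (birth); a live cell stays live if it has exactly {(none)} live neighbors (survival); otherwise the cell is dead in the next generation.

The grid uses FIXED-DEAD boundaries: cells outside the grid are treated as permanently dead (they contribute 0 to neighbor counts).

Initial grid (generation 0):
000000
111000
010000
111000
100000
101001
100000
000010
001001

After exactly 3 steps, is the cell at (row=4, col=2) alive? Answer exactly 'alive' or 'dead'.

Simulating step by step:
Generation 0 (given above): 15 live cells
Generation 1: 12 live cells
101000
000000
000100
000000
000100
000000
000111
010101
000110
Generation 2: 10 live cells
010000
011100
000000
001110
000000
001001
000000
000000
000001
Generation 3: 5 live cells
100100
100000
000000
000000
010001
000000
000000
000000
000000

Cell (4,2) at generation 3: 0 -> dead

Answer: dead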